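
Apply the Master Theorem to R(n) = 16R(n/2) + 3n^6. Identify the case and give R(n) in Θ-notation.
Master Theorem template: R(n) = a·R(n/b) + f(n).
Here: a=16, b=2, f(n)=3n^6
Compute log_b(a) = log_2(16) = 4.
f(n) = 3n^6 = Ω(n^(4+ε)) with ε = 2, and the regularity condition holds (a·f(n/b) = (a/b^6)·f(n) with a/b^6 = 2^-2 < 1). Case 3: R(n) = Θ(f(n)) = Θ(n^6).

Case 3: R(n) = Θ(n^6)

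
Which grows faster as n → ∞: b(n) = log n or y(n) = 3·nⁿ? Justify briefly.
Comparing growth rates:
Growth-rate hierarchy: log n ≺ any polynomial ≺ any exponential cⁿ (c>1) ≺ n! ≺ nⁿ.
super-exponential nⁿ dominates logarithmic asymptotically.

y(n) grows faster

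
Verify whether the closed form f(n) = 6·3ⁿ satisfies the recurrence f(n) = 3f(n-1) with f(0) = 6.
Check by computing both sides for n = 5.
From the recurrence with f(0) = 6:
  f(0) = 6, f(1) = 18, f(2) = 54, f(3) = 162, f(4) = 486, f(5) = 1458
  so the recurrence gives f(5) = 1458.
From the proposed closed form f(n) = 6·3ⁿ:
  f(5) = 1458.
Both sides give 1458 at n = 5, and the initial condition(s) match, so the closed form is consistent.

Yes, the closed form is correct.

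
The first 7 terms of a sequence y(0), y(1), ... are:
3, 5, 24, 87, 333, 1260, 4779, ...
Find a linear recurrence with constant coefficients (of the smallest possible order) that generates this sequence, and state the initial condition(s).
Look for the lowest-order linear relation among consecutive terms.
Observation: y(n) - 3·y(n-1) - (3)·y(n-2) = 0 holds for the shown terms, and no order-1 relation y(n) = α·y(n-1) + β fits.
Check at n=3: 3·24 + (3)·5 = 87. ✓

y(n) = 3y(n-1) + 3y(n-2), y(0) = 3, y(1) = 5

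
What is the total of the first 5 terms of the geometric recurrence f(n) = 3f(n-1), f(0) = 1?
Computing the sequence terms: 1, 3, 9, 27, 81
Adding these values together:

121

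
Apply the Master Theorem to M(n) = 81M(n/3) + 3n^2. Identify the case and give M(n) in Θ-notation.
Master Theorem template: M(n) = a·M(n/b) + f(n).
Here: a=81, b=3, f(n)=3n^2
Compute log_b(a) = log_3(81) = 4.
f(n) = 3n^2 = O(n^(4-ε)) with ε = 2. Case 1: M(n) = Θ(n^log_b(a)) = Θ(n^4).

Case 1: M(n) = Θ(n^4)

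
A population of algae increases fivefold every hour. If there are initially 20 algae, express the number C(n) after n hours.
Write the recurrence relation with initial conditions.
Each hour multiplies the count by 5, so the count after n hours depends only on the count after n-1 hours: C(n) = 5 × C(n-1). The starting count gives C(0) = 20.
Unrolling n times gives the closed form C(n) = 20 × 5ⁿ.

C(n) = 5 × C(n-1), C(0) = 20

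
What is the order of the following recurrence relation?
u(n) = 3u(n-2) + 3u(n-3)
The order is the largest lag k for which u(n-k) appears. Here the deepest term is u(n-3), so the order is 3.

Order 3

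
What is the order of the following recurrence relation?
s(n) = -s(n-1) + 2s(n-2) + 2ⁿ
The order is the largest lag k for which s(n-k) appears. Here the deepest term is s(n-2) (the 2ⁿ term is non-homogeneous and does not affect the order), so the order is 2.

Order 2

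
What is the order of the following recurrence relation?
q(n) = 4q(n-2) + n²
The order is the largest lag k for which q(n-k) appears. Here the deepest term is q(n-2) (the n² term is non-homogeneous and does not affect the order), so the order is 2.

Order 2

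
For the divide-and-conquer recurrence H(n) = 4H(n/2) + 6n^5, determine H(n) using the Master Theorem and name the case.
Master Theorem template: H(n) = a·H(n/b) + f(n).
Here: a=4, b=2, f(n)=6n^5
Compute log_b(a) = log_2(4) = 2.
f(n) = 6n^5 = Ω(n^(2+ε)) with ε = 3, and the regularity condition holds (a·f(n/b) = (a/b^5)·f(n) with a/b^5 = 2^-3 < 1). Case 3: H(n) = Θ(f(n)) = Θ(n^5).

Case 3: H(n) = Θ(n^5)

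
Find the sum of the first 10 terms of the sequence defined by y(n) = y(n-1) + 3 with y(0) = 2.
Computing the sequence terms: 2, 5, 8, 11, 14, 17, 20, 23, 26, 29
Adding these values together:

155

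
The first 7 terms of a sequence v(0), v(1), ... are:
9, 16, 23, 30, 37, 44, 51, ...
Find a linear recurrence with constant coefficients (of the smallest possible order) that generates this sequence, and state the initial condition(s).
Look for the lowest-order linear relation among consecutive terms.
Observation: consecutive differences are constant (= 7).
Check at n=2: 1·16 + 7 = 23. ✓

v(n) = v(n-1) + 7, v(0) = 9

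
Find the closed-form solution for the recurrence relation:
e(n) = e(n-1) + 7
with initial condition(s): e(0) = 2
Recurrence: e(n) = e(n-1) + 7, initial: e(0) = 2.
Each step adds 7, so e(n) = e(0) + 7n = 7n + 2.

e(n) = 7n + 2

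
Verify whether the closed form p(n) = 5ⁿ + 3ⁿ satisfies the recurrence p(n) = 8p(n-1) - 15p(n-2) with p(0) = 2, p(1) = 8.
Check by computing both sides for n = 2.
From the recurrence with p(0) = 2, p(1) = 8:
  p(0) = 2, p(1) = 8, p(2) = 34
  so the recurrence gives p(2) = 34.
From the proposed closed form p(n) = 5ⁿ + 3ⁿ:
  p(2) = 34.
Both sides give 34 at n = 2, and the initial condition(s) match, so the closed form is consistent.

Yes, the closed form is correct.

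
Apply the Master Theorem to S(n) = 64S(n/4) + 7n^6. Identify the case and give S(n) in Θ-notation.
Master Theorem template: S(n) = a·S(n/b) + f(n).
Here: a=64, b=4, f(n)=7n^6
Compute log_b(a) = log_4(64) = 3.
f(n) = 7n^6 = Ω(n^(3+ε)) with ε = 3, and the regularity condition holds (a·f(n/b) = (a/b^6)·f(n) with a/b^6 = 4^-3 < 1). Case 3: S(n) = Θ(f(n)) = Θ(n^6).

Case 3: S(n) = Θ(n^6)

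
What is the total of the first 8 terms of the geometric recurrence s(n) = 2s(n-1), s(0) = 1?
Computing the sequence terms: 1, 2, 4, 8, 16, 32, 64, 128
Adding these values together:

255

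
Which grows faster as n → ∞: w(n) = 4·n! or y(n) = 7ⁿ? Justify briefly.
Comparing growth rates:
Growth-rate hierarchy: log n ≺ any polynomial ≺ any exponential cⁿ (c>1) ≺ n! ≺ nⁿ.
factorial dominates exponential base 7 asymptotically.

w(n) grows faster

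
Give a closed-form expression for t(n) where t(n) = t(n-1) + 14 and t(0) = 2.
Recurrence: t(n) = t(n-1) + 14, initial: t(0) = 2.
Each step adds 14, so t(n) = t(0) + 14n = 14n + 2.

t(n) = 14n + 2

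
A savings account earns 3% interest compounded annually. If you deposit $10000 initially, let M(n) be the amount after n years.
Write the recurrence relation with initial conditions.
Each year the balance grows by 3%, i.e. is multiplied by 1 + 3/100 = 1.03, so M(n) = 1.03 × M(n-1). The initial deposit gives M(0) = 10000.
Unrolling gives the closed form M(n) = 10000 × (1.03)ⁿ.

M(n) = 1.03 × M(n-1), M(0) = 10000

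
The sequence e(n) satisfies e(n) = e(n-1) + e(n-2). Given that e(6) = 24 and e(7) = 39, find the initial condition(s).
Work backwards using e(k) = e(k+2) - e(k+1):
e(5) = e(7) - e(6) = 39 - 24 = 15
e(4) = e(6) - e(5) = 24 - 15 = 9
e(3) = e(5) - e(4) = 15 - 9 = 6
e(2) = e(4) - e(3) = 9 - 6 = 3
e(1) = e(3) - e(2) = 6 - 3 = 3
e(0) = e(2) - e(1) = 3 - 3 = 0

e(0) = 0, e(1) = 3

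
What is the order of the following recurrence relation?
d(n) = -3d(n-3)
The order is the largest lag k for which d(n-k) appears. Here the deepest term is d(n-3), so the order is 3.

Order 3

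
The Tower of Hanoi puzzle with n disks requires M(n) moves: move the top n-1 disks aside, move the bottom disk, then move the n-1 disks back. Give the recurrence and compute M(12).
Moving n disks = move the top n-1 disks aside (M(n-1) moves) + move the largest disk (1 move) + move the n-1 disks back on top (M(n-1) moves), so M(n) = 2M(n-1) + 1, with M(1) = 1 (a single disk takes one move).
First terms: 1, 3, 7, 15, 31, 63, … — each is one less than a power of 2. Indeed M(n) + 1 = 2(M(n-1) + 1) with M(1) + 1 = 2, so M(n) + 1 = 2ⁿ and M(n) = 2ⁿ - 1.
Hence M(12) = 2^12 - 1 = 4096 - 1 = 4095.

M(n) = 2M(n-1) + 1, M(1) = 1; M(12) = 4095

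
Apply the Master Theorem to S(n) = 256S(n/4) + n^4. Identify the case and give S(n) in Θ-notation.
Master Theorem template: S(n) = a·S(n/b) + f(n).
Here: a=256, b=4, f(n)=n^4
Compute log_b(a) = log_4(256) = 4.
f(n) = n^4 = Θ(n^4). Case 2: S(n) = Θ(n^4 log n).

Case 2: S(n) = Θ(n^4 log n)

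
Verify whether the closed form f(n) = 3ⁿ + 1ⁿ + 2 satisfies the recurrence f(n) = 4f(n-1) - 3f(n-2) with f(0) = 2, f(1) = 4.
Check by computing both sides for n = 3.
From the recurrence with f(0) = 2, f(1) = 4:
  f(0) = 2, f(1) = 4, f(2) = 10, f(3) = 28
  so the recurrence gives f(3) = 28.
From the proposed closed form f(n) = 3ⁿ + 1ⁿ + 2:
  f(3) = 30.
The recurrence gives 28 but the closed form gives 30, so the closed form does not satisfy the recurrence.

No, the closed form is incorrect.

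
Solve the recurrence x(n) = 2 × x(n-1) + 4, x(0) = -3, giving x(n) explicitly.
Recurrence: x(n) = 2 × x(n-1) + 4, initial: x(0) = -3.
Try x(n) = A·2ⁿ + C. Substituting: A·2ⁿ + C = 2(A·2ⁿ⁻¹ + C) + 4 = A·2ⁿ + 2C + 4, so C = 2C + 4, giving C = -4. Then x(0) = A - 4 = -3 gives A = 1.

x(n) = 2ⁿ - 4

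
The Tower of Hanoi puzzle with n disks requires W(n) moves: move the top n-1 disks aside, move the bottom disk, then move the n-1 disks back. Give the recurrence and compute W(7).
Moving n disks = move the top n-1 disks aside (W(n-1) moves) + move the largest disk (1 move) + move the n-1 disks back on top (W(n-1) moves), so W(n) = 2W(n-1) + 1, with W(1) = 1 (a single disk takes one move).
First terms: 1, 3, 7, 15, 31, 63, … — each is one less than a power of 2. Indeed W(n) + 1 = 2(W(n-1) + 1) with W(1) + 1 = 2, so W(n) + 1 = 2ⁿ and W(n) = 2ⁿ - 1.
Hence W(7) = 2^7 - 1 = 128 - 1 = 127.

W(n) = 2W(n-1) + 1, W(1) = 1; W(7) = 127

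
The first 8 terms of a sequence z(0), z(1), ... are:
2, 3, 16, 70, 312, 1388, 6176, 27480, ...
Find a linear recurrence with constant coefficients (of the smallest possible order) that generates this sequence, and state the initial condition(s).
Look for the lowest-order linear relation among consecutive terms.
Observation: z(n) - 4·z(n-1) - (2)·z(n-2) = 0 holds for the shown terms, and no order-1 relation z(n) = α·z(n-1) + β fits.
Check at n=3: 4·16 + (2)·3 = 70. ✓

z(n) = 4z(n-1) + 2z(n-2), z(0) = 2, z(1) = 3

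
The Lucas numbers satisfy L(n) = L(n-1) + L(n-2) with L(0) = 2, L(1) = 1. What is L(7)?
Computing the sequence terms:
2, 1, 3, 4, 7, 11, 18, 29

29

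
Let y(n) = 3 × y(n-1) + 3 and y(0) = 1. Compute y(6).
Computing step by step:
y(0) = 1
y(1) = 3 × 1 + 3 = 6
y(2) = 3 × 6 + 3 = 21
y(3) = 3 × 21 + 3 = 66
y(4) = 3 × 66 + 3 = 201
y(5) = 3 × 201 + 3 = 606
y(6) = 3 × 606 + 3 = 1821

1821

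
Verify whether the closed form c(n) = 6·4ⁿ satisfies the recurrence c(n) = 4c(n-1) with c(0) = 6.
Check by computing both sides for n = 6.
From the recurrence with c(0) = 6:
  c(0) = 6, c(1) = 24, c(2) = 96, c(3) = 384, c(4) = 1536, c(5) = 6144, c(6) = 24576
  so the recurrence gives c(6) = 24576.
From the proposed closed form c(n) = 6·4ⁿ:
  c(6) = 24576.
Both sides give 24576 at n = 6, and the initial condition(s) match, so the closed form is consistent.

Yes, the closed form is correct.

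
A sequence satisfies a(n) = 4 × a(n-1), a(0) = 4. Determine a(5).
Computing step by step:
a(0) = 4
a(1) = 4 × 4 = 16
a(2) = 4 × 16 = 64
a(3) = 4 × 64 = 256
a(4) = 4 × 256 = 1024
a(5) = 4 × 1024 = 4096

4096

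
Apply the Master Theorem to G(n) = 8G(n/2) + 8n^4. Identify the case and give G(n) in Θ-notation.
Master Theorem template: G(n) = a·G(n/b) + f(n).
Here: a=8, b=2, f(n)=8n^4
Compute log_b(a) = log_2(8) = 3.
f(n) = 8n^4 = Ω(n^(3+ε)) with ε = 1, and the regularity condition holds (a·f(n/b) = (a/b^4)·f(n) with a/b^4 = 2^-1 < 1). Case 3: G(n) = Θ(f(n)) = Θ(n^4).

Case 3: G(n) = Θ(n^4)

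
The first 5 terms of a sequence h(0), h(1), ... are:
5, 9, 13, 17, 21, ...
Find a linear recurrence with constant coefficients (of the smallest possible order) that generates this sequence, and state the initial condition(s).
Look for the lowest-order linear relation among consecutive terms.
Observation: consecutive differences are constant (= 4).
Check at n=2: 1·9 + 4 = 13. ✓

h(n) = h(n-1) + 4, h(0) = 5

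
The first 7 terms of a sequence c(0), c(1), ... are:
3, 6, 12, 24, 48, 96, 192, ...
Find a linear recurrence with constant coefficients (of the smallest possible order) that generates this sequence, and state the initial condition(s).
Look for the lowest-order linear relation among consecutive terms.
Observation: each term is 2× the previous.
Check at n=2: 2·6 = 12. ✓

c(n) = 2 × c(n-1), c(0) = 3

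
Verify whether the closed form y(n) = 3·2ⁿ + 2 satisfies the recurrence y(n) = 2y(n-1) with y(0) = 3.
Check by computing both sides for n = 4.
From the recurrence with y(0) = 3:
  y(0) = 3, y(1) = 6, y(2) = 12, y(3) = 24, y(4) = 48
  so the recurrence gives y(4) = 48.
From the proposed closed form y(n) = 3·2ⁿ + 2:
  y(4) = 50.
The recurrence gives 48 but the closed form gives 50, so the closed form does not satisfy the recurrence.

No, the closed form is incorrect.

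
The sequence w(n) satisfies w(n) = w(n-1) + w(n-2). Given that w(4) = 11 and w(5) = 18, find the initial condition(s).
Work backwards using w(k) = w(k+2) - w(k+1):
w(3) = w(5) - w(4) = 18 - 11 = 7
w(2) = w(4) - w(3) = 11 - 7 = 4
w(1) = w(3) - w(2) = 7 - 4 = 3
w(0) = w(2) - w(1) = 4 - 3 = 1

w(0) = 1, w(1) = 3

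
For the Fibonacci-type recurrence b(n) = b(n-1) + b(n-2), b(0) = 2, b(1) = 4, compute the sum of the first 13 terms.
Computing the sequence terms: 2, 4, 6, 10, 16, 26, 42, 68, 110, 178, 288, 466, 754
Adding these values together:

1970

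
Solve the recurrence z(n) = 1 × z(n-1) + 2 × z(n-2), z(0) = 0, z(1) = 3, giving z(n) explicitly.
Recurrence: z(n) = 1 × z(n-1) + 2 × z(n-2), initial: z(0) = 0, z(1) = 3.
Characteristic equation: r² - 1r - 2 = 0, which factors as (r - 2)(r + 1) = 0, so r = 2, -1. General solution z(n) = A·2ⁿ + B·(-1)ⁿ. From z(0) = 0: A + B = 0. From z(1) = 3: 2A - 1B = 3. Solving gives A = 1, B = -1.

z(n) = 2ⁿ - (-1)ⁿ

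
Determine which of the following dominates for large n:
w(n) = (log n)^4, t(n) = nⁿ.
Comparing growth rates:
Growth-rate hierarchy: log n ≺ any polynomial ≺ any exponential cⁿ (c>1) ≺ n! ≺ nⁿ.
super-exponential nⁿ dominates polylogarithmic (log n)^4 asymptotically.

t(n) grows faster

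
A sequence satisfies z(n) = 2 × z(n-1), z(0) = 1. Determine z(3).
Computing step by step:
z(0) = 1
z(1) = 2 × 1 = 2
z(2) = 2 × 2 = 4
z(3) = 2 × 4 = 8

8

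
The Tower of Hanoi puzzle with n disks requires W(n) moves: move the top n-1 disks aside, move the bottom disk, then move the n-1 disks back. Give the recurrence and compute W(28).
Moving n disks = move the top n-1 disks aside (W(n-1) moves) + move the largest disk (1 move) + move the n-1 disks back on top (W(n-1) moves), so W(n) = 2W(n-1) + 1, with W(1) = 1 (a single disk takes one move).
First terms: 1, 3, 7, 15, 31, 63, … — each is one less than a power of 2. Indeed W(n) + 1 = 2(W(n-1) + 1) with W(1) + 1 = 2, so W(n) + 1 = 2ⁿ and W(n) = 2ⁿ - 1.
Hence W(28) = 2^28 - 1 = 268435456 - 1 = 268435455.

W(n) = 2W(n-1) + 1, W(1) = 1; W(28) = 268435455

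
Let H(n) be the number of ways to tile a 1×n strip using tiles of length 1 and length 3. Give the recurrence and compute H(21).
Condition on the last tile: it has length 1 (leaving a 1×(n-1) strip) or length 3 (leaving a 1×(n-3) strip), so H(n) = H(n-1) + H(n-3) (order-3 linear recurrence).
For 0 ≤ i < 3 only unit tiles fit, so H(i) = 1.
Iterating the recurrence: H(3) = 2, H(4) = 3, H(5) = 4, H(6) = 6, H(7) = 9, H(8) = 13, H(9) = 19, H(10) = 28, H(11) = 41, H(12) = 60, H(13) = 88, H(14) = 129, H(15) = 189, H(16) = 277, H(17) = 406, H(18) = 595, H(19) = 872, H(20) = 1278, H(21) = 1873.

H(n) = H(n-1) + H(n-3), with H(i) = 1 for 0 ≤ i < 3; H(21) = 1873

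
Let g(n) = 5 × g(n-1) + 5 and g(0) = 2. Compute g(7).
Computing step by step:
g(0) = 2
g(1) = 5 × 2 + 5 = 15
g(2) = 5 × 15 + 5 = 80
g(3) = 5 × 80 + 5 = 405
g(4) = 5 × 405 + 5 = 2030
g(5) = 5 × 2030 + 5 = 10155
g(6) = 5 × 10155 + 5 = 50780
g(7) = 5 × 50780 + 5 = 253905

253905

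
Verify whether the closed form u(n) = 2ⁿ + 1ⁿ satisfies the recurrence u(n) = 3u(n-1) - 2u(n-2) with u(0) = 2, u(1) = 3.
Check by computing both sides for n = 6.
From the recurrence with u(0) = 2, u(1) = 3:
  u(0) = 2, u(1) = 3, u(2) = 5, u(3) = 9, u(4) = 17, u(5) = 33, u(6) = 65
  so the recurrence gives u(6) = 65.
From the proposed closed form u(n) = 2ⁿ + 1ⁿ:
  u(6) = 65.
Both sides give 65 at n = 6, and the initial condition(s) match, so the closed form is consistent.

Yes, the closed form is correct.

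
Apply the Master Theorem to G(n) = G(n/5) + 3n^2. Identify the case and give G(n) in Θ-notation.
Master Theorem template: G(n) = a·G(n/b) + f(n).
Here: a=1, b=5, f(n)=3n^2
Compute log_b(a) = log_5(1) = 0.
f(n) = 3n^2 = Ω(n^(0+ε)) with ε = 2, and the regularity condition holds (a·f(n/b) = (a/b^2)·f(n) with a/b^2 = 5^-2 < 1). Case 3: G(n) = Θ(f(n)) = Θ(n^2).

Case 3: G(n) = Θ(n^2)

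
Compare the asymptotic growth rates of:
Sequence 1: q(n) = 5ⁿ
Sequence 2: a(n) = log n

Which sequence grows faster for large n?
Comparing growth rates:
Growth-rate hierarchy: log n ≺ any polynomial ≺ any exponential cⁿ (c>1) ≺ n! ≺ nⁿ.
exponential base 5 dominates logarithmic asymptotically.

q(n) grows faster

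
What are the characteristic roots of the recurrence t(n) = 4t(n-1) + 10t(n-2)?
Substitute t(n) = rⁿ and divide through by rⁿ⁻²: r² - 4r - 10 = 0
Discriminant: 4² + 4·10 = 56, not a perfect square, so by the quadratic formula r = (4 ± √56)/2.
General solution: t(n) = A·r₁ⁿ + B·r₂ⁿ where r₁,r₂ = (4 ± √56)/2

Characteristic: r² - 4r - 10 = 0, Roots: r = (4 ± √56)/2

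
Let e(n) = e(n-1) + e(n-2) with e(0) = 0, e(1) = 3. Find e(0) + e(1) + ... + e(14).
Computing the sequence terms: 0, 3, 3, 6, 9, 15, 24, 39, 63, 102, 165, 267, 432, 699, 1131
Adding these values together:

2958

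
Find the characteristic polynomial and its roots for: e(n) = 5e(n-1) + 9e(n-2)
Substitute e(n) = rⁿ and divide through by rⁿ⁻²: r² - 5r - 9 = 0
Discriminant: 5² + 4·9 = 61, not a perfect square, so by the quadratic formula r = (5 ± √61)/2.
General solution: e(n) = A·r₁ⁿ + B·r₂ⁿ where r₁,r₂ = (5 ± √61)/2

Characteristic: r² - 5r - 9 = 0, Roots: r = (5 ± √61)/2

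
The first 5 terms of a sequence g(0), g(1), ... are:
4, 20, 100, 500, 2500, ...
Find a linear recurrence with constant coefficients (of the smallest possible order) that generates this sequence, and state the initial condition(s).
Look for the lowest-order linear relation among consecutive terms.
Observation: each term is 5× the previous.
Check at n=2: 5·20 = 100. ✓

g(n) = 5 × g(n-1), g(0) = 4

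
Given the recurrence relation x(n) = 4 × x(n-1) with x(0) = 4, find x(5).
Computing step by step:
x(0) = 4
x(1) = 4 × 4 = 16
x(2) = 4 × 16 = 64
x(3) = 4 × 64 = 256
x(4) = 4 × 256 = 1024
x(5) = 4 × 1024 = 4096

4096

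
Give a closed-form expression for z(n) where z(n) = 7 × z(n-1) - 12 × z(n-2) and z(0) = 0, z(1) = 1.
Recurrence: z(n) = 7 × z(n-1) - 12 × z(n-2), initial: z(0) = 0, z(1) = 1.
Characteristic equation: r² - 7r + 12 = 0, which factors as (r - 4)(r - 3) = 0, so r = 4, 3. General solution z(n) = A·4ⁿ + B·3ⁿ. From z(0) = 0: A + B = 0. From z(1) = 1: 4A + 3B = 1. Solving gives A = 1, B = -1.

z(n) = 4ⁿ - 3ⁿ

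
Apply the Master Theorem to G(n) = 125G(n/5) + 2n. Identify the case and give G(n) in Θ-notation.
Master Theorem template: G(n) = a·G(n/b) + f(n).
Here: a=125, b=5, f(n)=2n
Compute log_b(a) = log_5(125) = 3.
f(n) = 2n = O(n^(3-ε)) with ε = 2. Case 1: G(n) = Θ(n^log_b(a)) = Θ(n^3).

Case 1: G(n) = Θ(n^3)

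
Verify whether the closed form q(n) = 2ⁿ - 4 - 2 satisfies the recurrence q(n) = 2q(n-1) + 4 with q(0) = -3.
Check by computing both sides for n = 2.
From the recurrence with q(0) = -3:
  q(0) = -3, q(1) = -2, q(2) = 0
  so the recurrence gives q(2) = 0.
From the proposed closed form q(n) = 2ⁿ - 4 - 2:
  q(2) = -2.
The recurrence gives 0 but the closed form gives -2, so the closed form does not satisfy the recurrence.

No, the closed form is incorrect.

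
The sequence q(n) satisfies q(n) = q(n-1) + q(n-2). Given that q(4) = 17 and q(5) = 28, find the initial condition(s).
Work backwards using q(k) = q(k+2) - q(k+1):
q(3) = q(5) - q(4) = 28 - 17 = 11
q(2) = q(4) - q(3) = 17 - 11 = 6
q(1) = q(3) - q(2) = 11 - 6 = 5
q(0) = q(2) - q(1) = 6 - 5 = 1

q(0) = 1, q(1) = 5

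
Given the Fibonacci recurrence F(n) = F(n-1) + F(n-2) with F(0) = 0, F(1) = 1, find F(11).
Computing the sequence terms:
0, 1, 1, 2, 3, 5, 8, 13, 21, 34, 55, 89

89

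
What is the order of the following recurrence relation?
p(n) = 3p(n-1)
The order is the largest lag k for which p(n-k) appears. Here the deepest term is p(n-1), so the order is 1.

Order 1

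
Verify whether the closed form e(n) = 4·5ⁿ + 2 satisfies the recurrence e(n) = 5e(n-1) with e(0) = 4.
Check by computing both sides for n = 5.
From the recurrence with e(0) = 4:
  e(0) = 4, e(1) = 20, e(2) = 100, e(3) = 500, e(4) = 2500, e(5) = 12500
  so the recurrence gives e(5) = 12500.
From the proposed closed form e(n) = 4·5ⁿ + 2:
  e(5) = 12502.
The recurrence gives 12500 but the closed form gives 12502, so the closed form does not satisfy the recurrence.

No, the closed form is incorrect.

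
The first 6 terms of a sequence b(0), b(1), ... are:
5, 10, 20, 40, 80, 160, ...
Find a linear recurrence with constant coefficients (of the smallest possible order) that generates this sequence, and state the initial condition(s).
Look for the lowest-order linear relation among consecutive terms.
Observation: each term is 2× the previous.
Check at n=2: 2·10 = 20. ✓

b(n) = 2 × b(n-1), b(0) = 5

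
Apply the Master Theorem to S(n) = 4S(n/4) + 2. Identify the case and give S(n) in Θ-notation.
Master Theorem template: S(n) = a·S(n/b) + f(n).
Here: a=4, b=4, f(n)=2
Compute log_b(a) = log_4(4) = 1.
f(n) = 2 = O(n^(1-ε)) with ε = 1. Case 1: S(n) = Θ(n^log_b(a)) = Θ(n).

Case 1: S(n) = Θ(n)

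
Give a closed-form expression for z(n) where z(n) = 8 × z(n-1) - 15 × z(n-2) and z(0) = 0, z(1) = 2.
Recurrence: z(n) = 8 × z(n-1) - 15 × z(n-2), initial: z(0) = 0, z(1) = 2.
Characteristic equation: r² - 8r + 15 = 0, which factors as (r - 5)(r - 3) = 0, so r = 5, 3. General solution z(n) = A·5ⁿ + B·3ⁿ. From z(0) = 0: A + B = 0. From z(1) = 2: 5A + 3B = 2. Solving gives A = 1, B = -1.

z(n) = 5ⁿ - 3ⁿ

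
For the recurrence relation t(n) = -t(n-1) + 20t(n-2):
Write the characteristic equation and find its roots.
Substitute t(n) = rⁿ and divide through by rⁿ⁻²: r² + r - 20 = 0
Factor: (r - 4)(r + 5) = 0, so r = 4, -5.
General solution: t(n) = A·4ⁿ + B·(-5)ⁿ

Characteristic: r² + r - 20 = 0, Roots: r = 4, -5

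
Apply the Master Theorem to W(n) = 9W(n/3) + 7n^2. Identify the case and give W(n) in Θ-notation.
Master Theorem template: W(n) = a·W(n/b) + f(n).
Here: a=9, b=3, f(n)=7n^2
Compute log_b(a) = log_3(9) = 2.
f(n) = 7n^2 = Θ(n^2). Case 2: W(n) = Θ(n^2 log n).

Case 2: W(n) = Θ(n^2 log n)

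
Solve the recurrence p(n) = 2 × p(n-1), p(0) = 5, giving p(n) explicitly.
Recurrence: p(n) = 2 × p(n-1), initial: p(0) = 5.
Each term is 2 times the previous, so this is geometric with ratio 2. After n steps: p(n) = p(0)·2ⁿ = 5·2ⁿ.

p(n) = 5·2ⁿ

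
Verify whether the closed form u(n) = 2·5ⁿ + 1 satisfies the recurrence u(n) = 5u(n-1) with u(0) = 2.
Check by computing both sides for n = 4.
From the recurrence with u(0) = 2:
  u(0) = 2, u(1) = 10, u(2) = 50, u(3) = 250, u(4) = 1250
  so the recurrence gives u(4) = 1250.
From the proposed closed form u(n) = 2·5ⁿ + 1:
  u(4) = 1251.
The recurrence gives 1250 but the closed form gives 1251, so the closed form does not satisfy the recurrence.

No, the closed form is incorrect.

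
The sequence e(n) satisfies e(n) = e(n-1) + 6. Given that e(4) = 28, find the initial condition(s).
e(4) = e(0) + 4·6, so e(0) = 28 - 24 = 4.

e(0) = 4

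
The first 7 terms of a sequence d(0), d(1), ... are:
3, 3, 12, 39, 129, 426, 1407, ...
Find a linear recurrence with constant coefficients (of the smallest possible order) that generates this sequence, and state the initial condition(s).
Look for the lowest-order linear relation among consecutive terms.
Observation: d(n) - 3·d(n-1) - (1)·d(n-2) = 0 holds for the shown terms, and no order-1 relation d(n) = α·d(n-1) + β fits.
Check at n=3: 3·12 + (1)·3 = 39. ✓

d(n) = 3d(n-1) + d(n-2), d(0) = 3, d(1) = 3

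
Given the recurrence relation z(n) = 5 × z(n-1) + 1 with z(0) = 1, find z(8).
Computing step by step:
z(0) = 1
z(1) = 5 × 1 + 1 = 6
z(2) = 5 × 6 + 1 = 31
z(3) = 5 × 31 + 1 = 156
z(4) = 5 × 156 + 1 = 781
z(5) = 5 × 781 + 1 = 3906
z(6) = 5 × 3906 + 1 = 19531
z(7) = 5 × 19531 + 1 = 97656
z(8) = 5 × 97656 + 1 = 488281

488281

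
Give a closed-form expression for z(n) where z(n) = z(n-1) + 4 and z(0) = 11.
Recurrence: z(n) = z(n-1) + 4, initial: z(0) = 11.
Each step adds 4, so z(n) = z(0) + 4n = 4n + 11.

z(n) = 4n + 11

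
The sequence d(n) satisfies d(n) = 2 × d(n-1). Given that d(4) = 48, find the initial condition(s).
In general d(n) = 2ⁿ · d(0). At n = 4: d(0) = d(4) / 2^4 = 48 / 16 = 3.

d(0) = 3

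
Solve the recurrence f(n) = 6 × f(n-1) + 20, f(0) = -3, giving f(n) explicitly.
Recurrence: f(n) = 6 × f(n-1) + 20, initial: f(0) = -3.
Try f(n) = A·6ⁿ + C. Substituting: A·6ⁿ + C = 6(A·6ⁿ⁻¹ + C) + 20 = A·6ⁿ + 6C + 20, so C = 6C + 20, giving C = -4. Then f(0) = A - 4 = -3 gives A = 1.

f(n) = 6ⁿ - 4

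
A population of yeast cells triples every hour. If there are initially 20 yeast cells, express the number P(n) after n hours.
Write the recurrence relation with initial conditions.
Each hour multiplies the count by 3, so the count after n hours depends only on the count after n-1 hours: P(n) = 3 × P(n-1). The starting count gives P(0) = 20.
Unrolling n times gives the closed form P(n) = 20 × 3ⁿ.

P(n) = 3 × P(n-1), P(0) = 20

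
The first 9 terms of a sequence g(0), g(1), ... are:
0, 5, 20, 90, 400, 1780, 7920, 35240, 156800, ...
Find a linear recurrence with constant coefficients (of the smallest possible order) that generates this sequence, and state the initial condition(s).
Look for the lowest-order linear relation among consecutive terms.
Observation: g(n) - 4·g(n-1) - (2)·g(n-2) = 0 holds for the shown terms, and no order-1 relation g(n) = α·g(n-1) + β fits.
Check at n=3: 4·20 + (2)·5 = 90. ✓

g(n) = 4g(n-1) + 2g(n-2), g(0) = 0, g(1) = 5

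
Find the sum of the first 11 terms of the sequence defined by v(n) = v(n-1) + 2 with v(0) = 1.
Computing the sequence terms: 1, 3, 5, 7, 9, 11, 13, 15, 17, 19, 21
Adding these values together:

121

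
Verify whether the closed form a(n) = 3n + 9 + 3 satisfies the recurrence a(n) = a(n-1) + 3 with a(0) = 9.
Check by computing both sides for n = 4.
From the recurrence with a(0) = 9:
  a(0) = 9, a(1) = 12, a(2) = 15, a(3) = 18, a(4) = 21
  so the recurrence gives a(4) = 21.
From the proposed closed form a(n) = 3n + 9 + 3:
  a(4) = 24.
The recurrence gives 21 but the closed form gives 24, so the closed form does not satisfy the recurrence.

No, the closed form is incorrect.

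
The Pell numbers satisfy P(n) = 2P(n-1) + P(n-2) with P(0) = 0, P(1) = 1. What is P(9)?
Computing the sequence terms:
0, 1, 2, 5, 12, 29, 70, 169, 408, 985

985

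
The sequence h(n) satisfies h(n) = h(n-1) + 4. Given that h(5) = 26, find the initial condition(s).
h(5) = h(0) + 5·4, so h(0) = 26 - 20 = 6.

h(0) = 6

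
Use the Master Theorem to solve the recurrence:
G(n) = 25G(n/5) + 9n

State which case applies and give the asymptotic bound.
Master Theorem template: G(n) = a·G(n/b) + f(n).
Here: a=25, b=5, f(n)=9n
Compute log_b(a) = log_5(25) = 2.
f(n) = 9n = O(n^(2-ε)) with ε = 1. Case 1: G(n) = Θ(n^log_b(a)) = Θ(n^2).

Case 1: G(n) = Θ(n^2)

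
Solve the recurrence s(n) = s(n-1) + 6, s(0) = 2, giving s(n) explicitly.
Recurrence: s(n) = s(n-1) + 6, initial: s(0) = 2.
Each step adds 6, so s(n) = s(0) + 6n = 6n + 2.

s(n) = 6n + 2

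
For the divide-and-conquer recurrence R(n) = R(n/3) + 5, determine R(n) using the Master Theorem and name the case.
Master Theorem template: R(n) = a·R(n/b) + f(n).
Here: a=1, b=3, f(n)=5
Compute log_b(a) = log_3(1) = 0.
f(n) = 5 = Θ(1). Case 2: R(n) = Θ(log n).

Case 2: R(n) = Θ(log n)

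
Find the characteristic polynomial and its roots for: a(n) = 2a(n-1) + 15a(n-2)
Substitute a(n) = rⁿ and divide through by rⁿ⁻²: r² - 2r - 15 = 0
Factor: (r - 5)(r + 3) = 0, so r = 5, -3.
General solution: a(n) = A·5ⁿ + B·(-3)ⁿ

Characteristic: r² - 2r - 15 = 0, Roots: r = 5, -3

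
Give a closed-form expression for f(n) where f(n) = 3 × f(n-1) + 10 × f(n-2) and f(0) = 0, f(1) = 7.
Recurrence: f(n) = 3 × f(n-1) + 10 × f(n-2), initial: f(0) = 0, f(1) = 7.
Characteristic equation: r² - 3r - 10 = 0, which factors as (r - 5)(r + 2) = 0, so r = 5, -2. General solution f(n) = A·5ⁿ + B·(-2)ⁿ. From f(0) = 0: A + B = 0. From f(1) = 7: 5A - 2B = 7. Solving gives A = 1, B = -1.

f(n) = 5ⁿ - (-2)ⁿ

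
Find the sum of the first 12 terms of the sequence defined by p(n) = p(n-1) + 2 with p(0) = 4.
Computing the sequence terms: 4, 6, 8, 10, 12, 14, 16, 18, 20, 22, 24, 26
Adding these values together:

180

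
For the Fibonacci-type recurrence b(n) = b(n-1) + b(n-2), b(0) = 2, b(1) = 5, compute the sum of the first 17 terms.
Computing the sequence terms: 2, 5, 7, 12, 19, 31, 50, 81, 131, 212, 343, 555, 898, 1453, 2351, 3804, 6155
Adding these values together:

16109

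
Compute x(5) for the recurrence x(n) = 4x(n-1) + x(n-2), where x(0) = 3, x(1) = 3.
Computing the sequence terms:
3, 3, 15, 63, 267, 1131

1131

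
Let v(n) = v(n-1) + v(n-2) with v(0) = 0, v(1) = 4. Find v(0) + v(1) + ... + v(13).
Computing the sequence terms: 0, 4, 4, 8, 12, 20, 32, 52, 84, 136, 220, 356, 576, 932
Adding these values together:

2436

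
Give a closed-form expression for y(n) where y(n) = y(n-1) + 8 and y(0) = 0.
Recurrence: y(n) = y(n-1) + 8, initial: y(0) = 0.
Each step adds 8, so y(n) = y(0) + 8n = 8n.

y(n) = 8n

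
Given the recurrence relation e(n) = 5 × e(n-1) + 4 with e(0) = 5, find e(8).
Computing step by step:
e(0) = 5
e(1) = 5 × 5 + 4 = 29
e(2) = 5 × 29 + 4 = 149
e(3) = 5 × 149 + 4 = 749
e(4) = 5 × 749 + 4 = 3749
e(5) = 5 × 3749 + 4 = 18749
e(6) = 5 × 18749 + 4 = 93749
e(7) = 5 × 93749 + 4 = 468749
e(8) = 5 × 468749 + 4 = 2343749

2343749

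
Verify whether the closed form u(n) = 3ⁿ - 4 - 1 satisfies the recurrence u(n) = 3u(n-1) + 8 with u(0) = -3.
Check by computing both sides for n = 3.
From the recurrence with u(0) = -3:
  u(0) = -3, u(1) = -1, u(2) = 5, u(3) = 23
  so the recurrence gives u(3) = 23.
From the proposed closed form u(n) = 3ⁿ - 4 - 1:
  u(3) = 22.
The recurrence gives 23 but the closed form gives 22, so the closed form does not satisfy the recurrence.

No, the closed form is incorrect.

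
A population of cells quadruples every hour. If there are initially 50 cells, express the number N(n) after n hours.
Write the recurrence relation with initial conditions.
Each hour multiplies the count by 4, so the count after n hours depends only on the count after n-1 hours: N(n) = 4 × N(n-1). The starting count gives N(0) = 50.
Unrolling n times gives the closed form N(n) = 50 × 4ⁿ.

N(n) = 4 × N(n-1), N(0) = 50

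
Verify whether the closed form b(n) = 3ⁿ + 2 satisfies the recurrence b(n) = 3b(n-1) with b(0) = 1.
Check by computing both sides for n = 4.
From the recurrence with b(0) = 1:
  b(0) = 1, b(1) = 3, b(2) = 9, b(3) = 27, b(4) = 81
  so the recurrence gives b(4) = 81.
From the proposed closed form b(n) = 3ⁿ + 2:
  b(4) = 83.
The recurrence gives 81 but the closed form gives 83, so the closed form does not satisfy the recurrence.

No, the closed form is incorrect.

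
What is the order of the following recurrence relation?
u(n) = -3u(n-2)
The order is the largest lag k for which u(n-k) appears. Here the deepest term is u(n-2), so the order is 2.

Order 2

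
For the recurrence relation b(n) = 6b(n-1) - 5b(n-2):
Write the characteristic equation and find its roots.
Substitute b(n) = rⁿ and divide through by rⁿ⁻²: r² - 6r + 5 = 0
Factor: (r - 5)(r - 1) = 0, so r = 5, 1.
General solution: b(n) = A·5ⁿ + B·1ⁿ

Characteristic: r² - 6r + 5 = 0, Roots: r = 5, 1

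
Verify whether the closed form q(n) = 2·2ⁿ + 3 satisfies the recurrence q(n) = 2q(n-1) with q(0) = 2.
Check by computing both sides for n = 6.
From the recurrence with q(0) = 2:
  q(0) = 2, q(1) = 4, q(2) = 8, q(3) = 16, q(4) = 32, q(5) = 64, q(6) = 128
  so the recurrence gives q(6) = 128.
From the proposed closed form q(n) = 2·2ⁿ + 3:
  q(6) = 131.
The recurrence gives 128 but the closed form gives 131, so the closed form does not satisfy the recurrence.

No, the closed form is incorrect.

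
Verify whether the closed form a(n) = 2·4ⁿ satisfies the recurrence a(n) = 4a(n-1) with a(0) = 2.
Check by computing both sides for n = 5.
From the recurrence with a(0) = 2:
  a(0) = 2, a(1) = 8, a(2) = 32, a(3) = 128, a(4) = 512, a(5) = 2048
  so the recurrence gives a(5) = 2048.
From the proposed closed form a(n) = 2·4ⁿ:
  a(5) = 2048.
Both sides give 2048 at n = 5, and the initial condition(s) match, so the closed form is consistent.

Yes, the closed form is correct.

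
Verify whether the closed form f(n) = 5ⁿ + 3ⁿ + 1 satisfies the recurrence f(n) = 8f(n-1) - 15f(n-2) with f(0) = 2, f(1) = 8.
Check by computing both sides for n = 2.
From the recurrence with f(0) = 2, f(1) = 8:
  f(0) = 2, f(1) = 8, f(2) = 34
  so the recurrence gives f(2) = 34.
From the proposed closed form f(n) = 5ⁿ + 3ⁿ + 1:
  f(2) = 35.
The recurrence gives 34 but the closed form gives 35, so the closed form does not satisfy the recurrence.

No, the closed form is incorrect.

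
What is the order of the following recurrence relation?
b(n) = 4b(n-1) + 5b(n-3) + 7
The order is the largest lag k for which b(n-k) appears. Here the deepest term is b(n-3) (the 7 term is non-homogeneous and does not affect the order), so the order is 3.

Order 3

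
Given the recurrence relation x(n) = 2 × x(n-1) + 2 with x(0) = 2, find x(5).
Computing step by step:
x(0) = 2
x(1) = 2 × 2 + 2 = 6
x(2) = 2 × 6 + 2 = 14
x(3) = 2 × 14 + 2 = 30
x(4) = 2 × 30 + 2 = 62
x(5) = 2 × 62 + 2 = 126

126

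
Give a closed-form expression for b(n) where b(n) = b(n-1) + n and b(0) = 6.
Recurrence: b(n) = b(n-1) + n, initial: b(0) = 6.
Telescoping: b(n) = b(0) + Σᵢ₌₁ⁿ i = 6 + n(n+1)/2.

b(n) = n(n+1)/2 + 6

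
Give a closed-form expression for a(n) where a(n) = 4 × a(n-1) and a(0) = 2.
Recurrence: a(n) = 4 × a(n-1), initial: a(0) = 2.
Each term is 4 times the previous, so this is geometric with ratio 4. After n steps: a(n) = a(0)·4ⁿ = 2·4ⁿ.

a(n) = 2·4ⁿ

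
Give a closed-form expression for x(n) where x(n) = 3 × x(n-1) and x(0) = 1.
Recurrence: x(n) = 3 × x(n-1), initial: x(0) = 1.
Each term is 3 times the previous, so this is geometric with ratio 3. After n steps: x(n) = x(0)·3ⁿ = 3ⁿ.

x(n) = 3ⁿ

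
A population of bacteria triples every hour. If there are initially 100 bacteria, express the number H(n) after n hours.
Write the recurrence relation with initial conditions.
Each hour multiplies the count by 3, so the count after n hours depends only on the count after n-1 hours: H(n) = 3 × H(n-1). The starting count gives H(0) = 100.
Unrolling n times gives the closed form H(n) = 100 × 3ⁿ.

H(n) = 3 × H(n-1), H(0) = 100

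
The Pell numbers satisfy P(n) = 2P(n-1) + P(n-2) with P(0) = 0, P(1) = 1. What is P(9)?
Computing the sequence terms:
0, 1, 2, 5, 12, 29, 70, 169, 408, 985

985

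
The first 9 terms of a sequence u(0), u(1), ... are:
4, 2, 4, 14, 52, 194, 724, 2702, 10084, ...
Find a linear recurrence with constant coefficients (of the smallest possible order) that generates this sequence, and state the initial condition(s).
Look for the lowest-order linear relation among consecutive terms.
Observation: u(n) - 4·u(n-1) - (-1)·u(n-2) = 0 holds for the shown terms, and no order-1 relation u(n) = α·u(n-1) + β fits.
Check at n=3: 4·4 + (-1)·2 = 14. ✓

u(n) = 4u(n-1) - u(n-2), u(0) = 4, u(1) = 2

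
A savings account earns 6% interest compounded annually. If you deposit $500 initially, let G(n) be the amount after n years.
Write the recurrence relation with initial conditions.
Each year the balance grows by 6%, i.e. is multiplied by 1 + 6/100 = 1.06, so G(n) = 1.06 × G(n-1). The initial deposit gives G(0) = 500.
Unrolling gives the closed form G(n) = 500 × (1.06)ⁿ.

G(n) = 1.06 × G(n-1), G(0) = 500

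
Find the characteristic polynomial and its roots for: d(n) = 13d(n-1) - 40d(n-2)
Substitute d(n) = rⁿ and divide through by rⁿ⁻²: r² - 13r + 40 = 0
Factor: (r - 5)(r - 8) = 0, so r = 5, 8.
General solution: d(n) = A·5ⁿ + B·8ⁿ

Characteristic: r² - 13r + 40 = 0, Roots: r = 5, 8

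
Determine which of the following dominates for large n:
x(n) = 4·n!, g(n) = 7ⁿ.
Comparing growth rates:
Growth-rate hierarchy: log n ≺ any polynomial ≺ any exponential cⁿ (c>1) ≺ n! ≺ nⁿ.
factorial dominates exponential base 7 asymptotically.

x(n) grows faster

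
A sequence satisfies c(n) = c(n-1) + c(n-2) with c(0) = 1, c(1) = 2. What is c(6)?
Computing the sequence terms:
1, 2, 3, 5, 8, 13, 21

21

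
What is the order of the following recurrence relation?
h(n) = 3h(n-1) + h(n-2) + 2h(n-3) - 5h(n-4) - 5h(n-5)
The order is the largest lag k for which h(n-k) appears. Here the deepest term is h(n-5), so the order is 5.

Order 5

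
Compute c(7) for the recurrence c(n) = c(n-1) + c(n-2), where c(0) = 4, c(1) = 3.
Computing the sequence terms:
4, 3, 7, 10, 17, 27, 44, 71

71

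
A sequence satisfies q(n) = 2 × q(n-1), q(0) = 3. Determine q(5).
Computing step by step:
q(0) = 3
q(1) = 2 × 3 = 6
q(2) = 2 × 6 = 12
q(3) = 2 × 12 = 24
q(4) = 2 × 24 = 48
q(5) = 2 × 48 = 96

96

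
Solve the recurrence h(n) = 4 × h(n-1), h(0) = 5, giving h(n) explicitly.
Recurrence: h(n) = 4 × h(n-1), initial: h(0) = 5.
Each term is 4 times the previous, so this is geometric with ratio 4. After n steps: h(n) = h(0)·4ⁿ = 5·4ⁿ.

h(n) = 5·4ⁿ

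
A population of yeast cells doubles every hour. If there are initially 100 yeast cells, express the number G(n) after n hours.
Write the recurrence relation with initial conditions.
Each hour multiplies the count by 2, so the count after n hours depends only on the count after n-1 hours: G(n) = 2 × G(n-1). The starting count gives G(0) = 100.
Unrolling n times gives the closed form G(n) = 100 × 2ⁿ.

G(n) = 2 × G(n-1), G(0) = 100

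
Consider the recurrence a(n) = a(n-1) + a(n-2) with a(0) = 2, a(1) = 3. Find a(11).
Computing the sequence terms:
2, 3, 5, 8, 13, 21, 34, 55, 89, 144, 233, 377

377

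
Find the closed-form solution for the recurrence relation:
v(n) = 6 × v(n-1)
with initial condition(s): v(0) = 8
Recurrence: v(n) = 6 × v(n-1), initial: v(0) = 8.
Each term is 6 times the previous, so this is geometric with ratio 6. After n steps: v(n) = v(0)·6ⁿ = 8·6ⁿ.

v(n) = 8·6ⁿ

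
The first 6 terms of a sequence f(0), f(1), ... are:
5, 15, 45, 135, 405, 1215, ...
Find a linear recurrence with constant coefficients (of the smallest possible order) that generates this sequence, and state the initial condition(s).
Look for the lowest-order linear relation among consecutive terms.
Observation: each term is 3× the previous.
Check at n=2: 3·15 = 45. ✓

f(n) = 3 × f(n-1), f(0) = 5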